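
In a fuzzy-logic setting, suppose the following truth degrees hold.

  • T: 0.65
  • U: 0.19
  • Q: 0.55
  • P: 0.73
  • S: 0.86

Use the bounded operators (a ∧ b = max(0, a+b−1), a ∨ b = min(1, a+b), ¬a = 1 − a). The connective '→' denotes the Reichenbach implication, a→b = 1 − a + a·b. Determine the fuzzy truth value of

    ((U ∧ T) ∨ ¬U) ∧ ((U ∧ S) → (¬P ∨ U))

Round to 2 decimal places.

0.78

U ∧ T = max(0, a+b−1) on (0.19, 0.65) = 0.00
¬U = 1 − 0.19 = 0.81
(U ∧ T) ∨ ¬U = min(1, a+b) on (0.00, 0.81) = 0.81
U ∧ S = max(0, a+b−1) on (0.19, 0.86) = 0.05
¬P = 1 − 0.73 = 0.27
¬P ∨ U = min(1, a+b) on (0.27, 0.19) = 0.46
(U ∧ S) → (¬P ∨ U)  [Reichenbach: 1 − a + a·b] with a=0.05, b=0.46 → 0.97
((U ∧ T) ∨ ¬U) ∧ ((U ∧ S) → (¬P ∨ U)) = max(0, a+b−1) on (0.81, 0.97) = 0.78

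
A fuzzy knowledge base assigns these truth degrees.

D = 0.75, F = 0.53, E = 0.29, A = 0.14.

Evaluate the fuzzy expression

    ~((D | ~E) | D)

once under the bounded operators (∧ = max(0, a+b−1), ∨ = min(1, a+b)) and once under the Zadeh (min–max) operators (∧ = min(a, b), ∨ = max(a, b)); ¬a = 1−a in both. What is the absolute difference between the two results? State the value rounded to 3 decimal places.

0.250

Under bounded:
  ~E = 1 − 0.29 = 0.71
  D | ~E = min(1, a+b) on (0.75, 0.71) = 1.00
  (D | ~E) | D = min(1, a+b) on (1.00, 0.75) = 1.00
  ~((D | ~E) | D) = 1 − 1.00 = 0.00
  → value = 0.0000
Under Zadeh (min–max):
  ~E = 1 − 0.29 = 0.71
  D | ~E = max(a, b) on (0.75, 0.71) = 0.75
  (D | ~E) | D = max(a, b) on (0.75, 0.75) = 0.75
  ~((D | ~E) | D) = 1 − 0.75 = 0.25
  → value = 0.2500
|0.0000 − 0.2500| = 0.250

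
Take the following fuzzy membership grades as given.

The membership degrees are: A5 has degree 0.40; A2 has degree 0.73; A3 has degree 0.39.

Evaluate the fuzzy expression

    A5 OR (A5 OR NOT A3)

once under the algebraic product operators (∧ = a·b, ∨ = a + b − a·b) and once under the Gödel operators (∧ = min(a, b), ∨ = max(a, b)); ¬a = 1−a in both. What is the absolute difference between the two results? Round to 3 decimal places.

Under algebraic product:
  NOT A3 = 1 − 0.3900 = 0.6100
  A5 OR NOT A3 = a + b − a·b on (0.4000, 0.6100) = 0.7660
  A5 OR (A5 OR NOT A3) = a + b − a·b on (0.4000, 0.7660) = 0.8596
  → value = 0.8596
Under Gödel:
  NOT A3 = 1 − 0.39 = 0.61
  A5 OR NOT A3 = max(a, b) on (0.40, 0.61) = 0.61
  A5 OR (A5 OR NOT A3) = max(a, b) on (0.40, 0.61) = 0.61
  → value = 0.6100
|0.8596 − 0.6100| = 0.250

0.250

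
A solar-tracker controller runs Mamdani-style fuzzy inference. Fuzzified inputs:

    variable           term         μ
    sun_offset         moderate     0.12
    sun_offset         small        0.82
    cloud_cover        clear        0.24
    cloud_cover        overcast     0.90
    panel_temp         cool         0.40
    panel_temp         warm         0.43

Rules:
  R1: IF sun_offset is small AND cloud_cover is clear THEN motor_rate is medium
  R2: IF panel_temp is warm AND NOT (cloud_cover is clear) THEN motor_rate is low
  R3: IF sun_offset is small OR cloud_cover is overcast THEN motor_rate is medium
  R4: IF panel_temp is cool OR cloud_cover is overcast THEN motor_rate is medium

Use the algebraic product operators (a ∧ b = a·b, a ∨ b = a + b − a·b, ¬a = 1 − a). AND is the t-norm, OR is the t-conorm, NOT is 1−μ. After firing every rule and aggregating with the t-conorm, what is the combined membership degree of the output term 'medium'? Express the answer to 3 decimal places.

R1: small=0.82, clear=0.24; AND[a·b] → w = 0.1968
R2: warm=0.43, ¬clear=1−0.24=0.76; AND[a·b] → w = 0.3268
R3: small=0.82, overcast=0.90; OR[a + b − a·b] → w = 0.9820
R4: cool=0.40, overcast=0.90; OR[a + b − a·b] → w = 0.9400
Rules with consequent 'medium': {R1, R3, R4} → strengths 0.1968, 0.9820, 0.9400
Aggregate via t-conorm [a + b − a·b]: 0.9991

0.999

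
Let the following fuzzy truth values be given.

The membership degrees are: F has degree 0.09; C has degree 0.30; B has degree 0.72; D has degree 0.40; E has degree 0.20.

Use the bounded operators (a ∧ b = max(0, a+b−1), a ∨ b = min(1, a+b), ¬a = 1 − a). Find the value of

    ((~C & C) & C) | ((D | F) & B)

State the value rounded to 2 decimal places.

~C = 1 − 0.30 = 0.70
~C & C = max(0, a+b−1) on (0.70, 0.30) = 0.00
(~C & C) & C = max(0, a+b−1) on (0.00, 0.30) = 0.00
D | F = min(1, a+b) on (0.40, 0.09) = 0.49
(D | F) & B = max(0, a+b−1) on (0.49, 0.72) = 0.21
((~C & C) & C) | ((D | F) & B) = min(1, a+b) on (0.00, 0.21) = 0.21

0.21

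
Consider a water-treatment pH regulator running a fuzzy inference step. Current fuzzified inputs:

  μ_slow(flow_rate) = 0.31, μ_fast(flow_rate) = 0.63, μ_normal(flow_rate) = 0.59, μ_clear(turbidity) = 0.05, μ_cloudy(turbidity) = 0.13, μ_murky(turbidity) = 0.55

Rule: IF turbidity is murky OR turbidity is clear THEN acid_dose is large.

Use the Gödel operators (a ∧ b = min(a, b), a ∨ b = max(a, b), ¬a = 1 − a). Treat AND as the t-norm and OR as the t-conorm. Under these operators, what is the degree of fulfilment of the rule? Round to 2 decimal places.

0.55

firing strength: murky=0.55, clear=0.05; OR[max(a, b)] → w = 0.55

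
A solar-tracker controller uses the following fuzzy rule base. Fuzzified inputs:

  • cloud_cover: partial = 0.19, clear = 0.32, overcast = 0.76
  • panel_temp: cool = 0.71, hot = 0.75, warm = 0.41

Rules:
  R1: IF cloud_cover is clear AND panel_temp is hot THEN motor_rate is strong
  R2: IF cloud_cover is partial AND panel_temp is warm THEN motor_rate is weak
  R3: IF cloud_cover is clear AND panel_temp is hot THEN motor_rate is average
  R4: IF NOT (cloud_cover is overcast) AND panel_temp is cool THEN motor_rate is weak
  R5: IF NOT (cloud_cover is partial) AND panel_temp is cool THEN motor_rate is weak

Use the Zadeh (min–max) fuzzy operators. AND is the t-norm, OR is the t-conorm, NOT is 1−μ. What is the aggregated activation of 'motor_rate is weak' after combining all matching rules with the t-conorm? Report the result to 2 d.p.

0.71

R1: clear=0.32, hot=0.75; AND[min(a, b)] → w = 0.32
R2: partial=0.19, warm=0.41; AND[min(a, b)] → w = 0.19
R3: clear=0.32, hot=0.75; AND[min(a, b)] → w = 0.32
R4: ¬overcast=1−0.76=0.24, cool=0.71; AND[min(a, b)] → w = 0.24
R5: ¬partial=1−0.19=0.81, cool=0.71; AND[min(a, b)] → w = 0.71
Rules with consequent 'weak': {R2, R4, R5} → strengths 0.19, 0.24, 0.71
Aggregate via t-conorm [max(a, b)]: 0.71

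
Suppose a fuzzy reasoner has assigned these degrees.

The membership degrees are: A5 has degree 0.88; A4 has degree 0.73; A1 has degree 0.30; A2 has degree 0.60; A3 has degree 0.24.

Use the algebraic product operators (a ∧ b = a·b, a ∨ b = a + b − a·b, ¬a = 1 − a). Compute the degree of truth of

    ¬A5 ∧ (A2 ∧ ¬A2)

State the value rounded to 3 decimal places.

¬A5 = 1 − 0.8800 = 0.1200
¬A2 = 1 − 0.6000 = 0.4000
A2 ∧ ¬A2 = a·b on (0.6000, 0.4000) = 0.2400
¬A5 ∧ (A2 ∧ ¬A2) = a·b on (0.1200, 0.2400) = 0.0288

0.029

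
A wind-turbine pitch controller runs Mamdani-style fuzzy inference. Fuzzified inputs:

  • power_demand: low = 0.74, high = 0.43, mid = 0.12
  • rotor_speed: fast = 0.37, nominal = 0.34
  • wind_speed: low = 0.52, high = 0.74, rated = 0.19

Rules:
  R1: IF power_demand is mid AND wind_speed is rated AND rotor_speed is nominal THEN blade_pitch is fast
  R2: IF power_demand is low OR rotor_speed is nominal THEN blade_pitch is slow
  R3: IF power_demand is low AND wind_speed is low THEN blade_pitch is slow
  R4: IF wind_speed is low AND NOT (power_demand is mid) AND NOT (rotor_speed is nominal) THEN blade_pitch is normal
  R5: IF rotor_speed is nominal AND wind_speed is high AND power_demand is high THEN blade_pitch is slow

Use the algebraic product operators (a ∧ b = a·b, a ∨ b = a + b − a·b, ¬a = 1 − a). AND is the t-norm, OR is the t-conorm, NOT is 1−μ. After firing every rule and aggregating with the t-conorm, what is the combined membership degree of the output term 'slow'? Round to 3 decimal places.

R1: mid=0.12, rated=0.19, nominal=0.34; AND[a·b] → w = 0.0078
R2: low=0.74, nominal=0.34; OR[a + b − a·b] → w = 0.8284
R3: low=0.74, low=0.52; AND[a·b] → w = 0.3848
R4: low=0.52, ¬mid=1−0.12=0.88, ¬nominal=1−0.34=0.66; AND[a·b] → w = 0.3020
R5: nominal=0.34, high=0.74, high=0.43; AND[a·b] → w = 0.1082
Rules with consequent 'slow': {R2, R3, R5} → strengths 0.8284, 0.3848, 0.1082
Aggregate via t-conorm [a + b − a·b]: 0.9059

0.906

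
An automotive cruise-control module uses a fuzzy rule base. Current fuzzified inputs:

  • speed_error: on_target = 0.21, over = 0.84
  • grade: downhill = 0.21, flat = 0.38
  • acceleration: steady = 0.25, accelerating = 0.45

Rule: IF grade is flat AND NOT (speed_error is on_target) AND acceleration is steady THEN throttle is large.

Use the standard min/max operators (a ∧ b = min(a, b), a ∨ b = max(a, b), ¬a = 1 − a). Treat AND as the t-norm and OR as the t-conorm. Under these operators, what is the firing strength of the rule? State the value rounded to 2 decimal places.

0.25

firing strength: flat=0.38, ¬on_target=1−0.21=0.79, steady=0.25; AND[min(a, b)] → w = 0.25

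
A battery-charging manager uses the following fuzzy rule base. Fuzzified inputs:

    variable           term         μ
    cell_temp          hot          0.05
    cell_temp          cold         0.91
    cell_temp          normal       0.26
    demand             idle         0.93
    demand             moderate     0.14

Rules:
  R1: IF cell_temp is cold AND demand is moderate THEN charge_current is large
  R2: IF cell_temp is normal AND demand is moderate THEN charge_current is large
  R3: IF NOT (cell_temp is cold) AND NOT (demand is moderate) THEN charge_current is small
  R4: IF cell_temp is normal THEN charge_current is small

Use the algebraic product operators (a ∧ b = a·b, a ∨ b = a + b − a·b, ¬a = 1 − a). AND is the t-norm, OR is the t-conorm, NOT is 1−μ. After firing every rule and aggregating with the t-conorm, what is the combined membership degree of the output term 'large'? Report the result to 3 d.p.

R1: cold=0.91, moderate=0.14; AND[a·b] → w = 0.1274
R2: normal=0.26, moderate=0.14; AND[a·b] → w = 0.0364
R3: ¬cold=1−0.91=0.09, ¬moderate=1−0.14=0.86; AND[a·b] → w = 0.0774
R4: normal=0.26 → w = 0.2600
Rules with consequent 'large': {R1, R2} → strengths 0.1274, 0.0364
Aggregate via t-conorm [a + b − a·b]: 0.1592

0.159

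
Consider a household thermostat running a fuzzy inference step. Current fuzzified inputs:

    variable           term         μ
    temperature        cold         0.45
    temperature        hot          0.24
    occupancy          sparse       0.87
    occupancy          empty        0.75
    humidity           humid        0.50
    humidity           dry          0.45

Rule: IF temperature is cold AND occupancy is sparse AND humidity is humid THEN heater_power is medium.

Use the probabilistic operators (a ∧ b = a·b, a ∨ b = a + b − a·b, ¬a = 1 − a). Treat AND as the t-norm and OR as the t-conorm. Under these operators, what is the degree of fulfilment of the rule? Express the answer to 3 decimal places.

0.196

firing strength: cold=0.45, sparse=0.87, humid=0.50; AND[a·b] → w = 0.1958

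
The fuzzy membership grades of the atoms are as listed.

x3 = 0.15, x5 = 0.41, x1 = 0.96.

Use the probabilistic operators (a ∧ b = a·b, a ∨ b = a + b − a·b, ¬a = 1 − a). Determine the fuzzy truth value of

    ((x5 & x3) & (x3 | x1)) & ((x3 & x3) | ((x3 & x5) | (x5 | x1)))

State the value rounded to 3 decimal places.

0.058

x5 & x3 = a·b on (0.4100, 0.1500) = 0.0615
x3 | x1 = a + b − a·b on (0.1500, 0.9600) = 0.9660
(x5 & x3) & (x3 | x1) = a·b on (0.0615, 0.9660) = 0.0594
x3 & x3 = a·b on (0.1500, 0.1500) = 0.0225
x3 & x5 = a·b on (0.1500, 0.4100) = 0.0615
x5 | x1 = a + b − a·b on (0.4100, 0.9600) = 0.9764
(x3 & x5) | (x5 | x1) = a + b − a·b on (0.0615, 0.9764) = 0.9779
(x3 & x3) | ((x3 & x5) | (x5 | x1)) = a + b − a·b on (0.0225, 0.9779) = 0.9783
((x5 & x3) & (x3 | x1)) & ((x3 & x3) | ((x3 & x5) | (x5 | x1))) = a·b on (0.0594, 0.9783) = 0.0581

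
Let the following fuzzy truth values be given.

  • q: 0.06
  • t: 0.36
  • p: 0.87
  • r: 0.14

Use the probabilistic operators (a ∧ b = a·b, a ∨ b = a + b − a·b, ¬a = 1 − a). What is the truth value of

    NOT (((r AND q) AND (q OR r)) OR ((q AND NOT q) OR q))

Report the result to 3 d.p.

0.886

r AND q = a·b on (0.1400, 0.0600) = 0.0084
q OR r = a + b − a·b on (0.0600, 0.1400) = 0.1916
(r AND q) AND (q OR r) = a·b on (0.0084, 0.1916) = 0.0016
NOT q = 1 − 0.0600 = 0.9400
q AND NOT q = a·b on (0.0600, 0.9400) = 0.0564
(q AND NOT q) OR q = a + b − a·b on (0.0564, 0.0600) = 0.1130
((r AND q) AND (q OR r)) OR ((q AND NOT q) OR q) = a + b − a·b on (0.0016, 0.1130) = 0.1144
NOT (((r AND q) AND (q OR r)) OR ((q AND NOT q) OR q)) = 1 − 0.1144 = 0.8856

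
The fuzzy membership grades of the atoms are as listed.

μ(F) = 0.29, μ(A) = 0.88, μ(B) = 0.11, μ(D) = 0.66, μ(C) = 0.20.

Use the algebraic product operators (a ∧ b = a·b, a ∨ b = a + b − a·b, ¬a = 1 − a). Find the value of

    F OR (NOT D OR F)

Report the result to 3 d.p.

NOT D = 1 − 0.6600 = 0.3400
NOT D OR F = a + b − a·b on (0.3400, 0.2900) = 0.5314
F OR (NOT D OR F) = a + b − a·b on (0.2900, 0.5314) = 0.6673

0.667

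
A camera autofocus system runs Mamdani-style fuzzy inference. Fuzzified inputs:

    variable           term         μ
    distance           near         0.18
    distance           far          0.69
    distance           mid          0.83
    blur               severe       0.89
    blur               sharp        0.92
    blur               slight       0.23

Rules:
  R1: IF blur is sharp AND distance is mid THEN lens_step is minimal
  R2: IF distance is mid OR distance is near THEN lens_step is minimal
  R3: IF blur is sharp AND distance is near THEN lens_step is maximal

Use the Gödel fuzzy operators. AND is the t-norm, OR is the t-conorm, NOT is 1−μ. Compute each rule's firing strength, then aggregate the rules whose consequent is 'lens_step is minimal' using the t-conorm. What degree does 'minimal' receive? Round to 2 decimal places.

R1: sharp=0.92, mid=0.83; AND[min(a, b)] → w = 0.83
R2: mid=0.83, near=0.18; OR[max(a, b)] → w = 0.83
R3: sharp=0.92, near=0.18; AND[min(a, b)] → w = 0.18
Rules with consequent 'minimal': {R1, R2} → strengths 0.83, 0.83
Aggregate via t-conorm [max(a, b)]: 0.83

0.83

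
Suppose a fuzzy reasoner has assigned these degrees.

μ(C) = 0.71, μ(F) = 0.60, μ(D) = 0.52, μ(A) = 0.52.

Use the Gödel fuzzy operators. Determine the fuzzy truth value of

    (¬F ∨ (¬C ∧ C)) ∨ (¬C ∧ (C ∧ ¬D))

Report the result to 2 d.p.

¬F = 1 − 0.60 = 0.40
¬C = 1 − 0.71 = 0.29
¬C ∧ C = min(a, b) on (0.29, 0.71) = 0.29
¬F ∨ (¬C ∧ C) = max(a, b) on (0.40, 0.29) = 0.40
¬C = 1 − 0.71 = 0.29
¬D = 1 − 0.52 = 0.48
C ∧ ¬D = min(a, b) on (0.71, 0.48) = 0.48
¬C ∧ (C ∧ ¬D) = min(a, b) on (0.29, 0.48) = 0.29
(¬F ∨ (¬C ∧ C)) ∨ (¬C ∧ (C ∧ ¬D)) = max(a, b) on (0.40, 0.29) = 0.40

0.40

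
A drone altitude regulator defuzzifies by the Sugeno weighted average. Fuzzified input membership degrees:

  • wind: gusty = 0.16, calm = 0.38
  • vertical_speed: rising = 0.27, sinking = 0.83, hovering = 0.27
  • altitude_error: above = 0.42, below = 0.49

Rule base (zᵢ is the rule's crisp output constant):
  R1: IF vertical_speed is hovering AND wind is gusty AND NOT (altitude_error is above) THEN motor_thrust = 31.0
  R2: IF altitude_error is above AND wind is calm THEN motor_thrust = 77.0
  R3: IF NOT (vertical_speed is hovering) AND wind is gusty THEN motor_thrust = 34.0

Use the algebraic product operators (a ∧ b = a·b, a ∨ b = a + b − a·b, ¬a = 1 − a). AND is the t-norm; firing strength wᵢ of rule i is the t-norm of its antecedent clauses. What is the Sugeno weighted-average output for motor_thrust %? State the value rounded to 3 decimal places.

56.516

R1 (z=31.0): hovering=0.27, gusty=0.16, ¬above=1−0.42=0.58; AND[a·b] → w = 0.0251
R2 (z=77.0): above=0.42, calm=0.38; AND[a·b] → w = 0.1596
R3 (z=34.0): ¬hovering=1−0.27=0.73, gusty=0.16; AND[a·b] → w = 0.1168
Weighted average = (0.0251·31.0 + 0.1596·77.0 + 0.1168·34.0) / (0.0251 + 0.1596 + 0.1168)
  = 17.0371 / 0.3015 = 56.516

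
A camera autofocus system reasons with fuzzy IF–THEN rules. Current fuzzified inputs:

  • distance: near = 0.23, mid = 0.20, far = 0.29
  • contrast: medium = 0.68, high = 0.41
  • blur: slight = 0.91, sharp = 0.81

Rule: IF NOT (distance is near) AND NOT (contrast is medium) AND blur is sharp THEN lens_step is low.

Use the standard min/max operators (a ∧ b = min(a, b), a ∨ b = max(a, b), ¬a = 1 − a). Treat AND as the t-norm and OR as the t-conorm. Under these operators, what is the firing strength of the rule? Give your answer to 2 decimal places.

0.32

firing strength: ¬near=1−0.23=0.77, ¬medium=1−0.68=0.32, sharp=0.81; AND[min(a, b)] → w = 0.32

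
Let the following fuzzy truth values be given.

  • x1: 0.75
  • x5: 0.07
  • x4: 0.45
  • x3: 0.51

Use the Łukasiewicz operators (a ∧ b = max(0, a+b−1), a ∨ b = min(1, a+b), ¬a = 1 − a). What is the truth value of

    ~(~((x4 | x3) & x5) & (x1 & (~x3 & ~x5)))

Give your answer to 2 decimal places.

x4 | x3 = min(1, a+b) on (0.45, 0.51) = 0.96
(x4 | x3) & x5 = max(0, a+b−1) on (0.96, 0.07) = 0.03
~((x4 | x3) & x5) = 1 − 0.03 = 0.97
~x3 = 1 − 0.51 = 0.49
~x5 = 1 − 0.07 = 0.93
~x3 & ~x5 = max(0, a+b−1) on (0.49, 0.93) = 0.42
x1 & (~x3 & ~x5) = max(0, a+b−1) on (0.75, 0.42) = 0.17
~((x4 | x3) & x5) & (x1 & (~x3 & ~x5)) = max(0, a+b−1) on (0.97, 0.17) = 0.14
~(~((x4 | x3) & x5) & (x1 & (~x3 & ~x5))) = 1 − 0.14 = 0.86

0.86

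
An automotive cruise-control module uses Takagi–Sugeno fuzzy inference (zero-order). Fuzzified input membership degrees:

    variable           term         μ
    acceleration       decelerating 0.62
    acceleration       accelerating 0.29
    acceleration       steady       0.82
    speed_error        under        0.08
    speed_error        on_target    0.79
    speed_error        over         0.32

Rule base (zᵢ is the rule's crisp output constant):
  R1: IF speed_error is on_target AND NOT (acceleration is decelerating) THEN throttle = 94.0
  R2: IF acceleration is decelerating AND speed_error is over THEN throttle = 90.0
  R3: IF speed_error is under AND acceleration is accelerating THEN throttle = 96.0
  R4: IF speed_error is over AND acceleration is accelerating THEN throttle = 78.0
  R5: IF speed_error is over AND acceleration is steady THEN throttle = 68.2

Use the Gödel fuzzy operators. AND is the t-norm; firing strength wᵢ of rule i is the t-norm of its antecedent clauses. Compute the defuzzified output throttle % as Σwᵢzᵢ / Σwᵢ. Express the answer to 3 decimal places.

R1 (z=94.0): on_target=0.79, ¬decelerating=1−0.62=0.38; AND[min(a, b)] → w = 0.38
R2 (z=90.0): decelerating=0.62, over=0.32; AND[min(a, b)] → w = 0.32
R3 (z=96.0): under=0.08, accelerating=0.29; AND[min(a, b)] → w = 0.08
R4 (z=78.0): over=0.32, accelerating=0.29; AND[min(a, b)] → w = 0.29
R5 (z=68.2): over=0.32, steady=0.82; AND[min(a, b)] → w = 0.32
Weighted average = (0.38·94.0 + 0.32·90.0 + 0.08·96.0 + 0.29·78.0 + 0.32·68.2) / (0.38 + 0.32 + 0.08 + 0.29 + 0.32)
  = 116.6440 / 1.3900 = 83.917

83.917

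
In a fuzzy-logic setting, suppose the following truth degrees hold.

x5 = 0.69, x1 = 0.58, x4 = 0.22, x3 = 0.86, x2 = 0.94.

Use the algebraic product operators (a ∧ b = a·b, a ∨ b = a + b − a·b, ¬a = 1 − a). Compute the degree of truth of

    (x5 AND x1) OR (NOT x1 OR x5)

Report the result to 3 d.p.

0.892

x5 AND x1 = a·b on (0.6900, 0.5800) = 0.4002
NOT x1 = 1 − 0.5800 = 0.4200
NOT x1 OR x5 = a + b − a·b on (0.4200, 0.6900) = 0.8202
(x5 AND x1) OR (NOT x1 OR x5) = a + b − a·b on (0.4002, 0.8202) = 0.8922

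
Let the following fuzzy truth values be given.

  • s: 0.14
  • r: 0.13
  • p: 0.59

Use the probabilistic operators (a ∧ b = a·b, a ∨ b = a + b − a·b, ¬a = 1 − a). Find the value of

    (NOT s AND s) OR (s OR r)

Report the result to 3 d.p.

NOT s = 1 − 0.1400 = 0.8600
NOT s AND s = a·b on (0.8600, 0.1400) = 0.1204
s OR r = a + b − a·b on (0.1400, 0.1300) = 0.2518
(NOT s AND s) OR (s OR r) = a + b − a·b on (0.1204, 0.2518) = 0.3419

0.342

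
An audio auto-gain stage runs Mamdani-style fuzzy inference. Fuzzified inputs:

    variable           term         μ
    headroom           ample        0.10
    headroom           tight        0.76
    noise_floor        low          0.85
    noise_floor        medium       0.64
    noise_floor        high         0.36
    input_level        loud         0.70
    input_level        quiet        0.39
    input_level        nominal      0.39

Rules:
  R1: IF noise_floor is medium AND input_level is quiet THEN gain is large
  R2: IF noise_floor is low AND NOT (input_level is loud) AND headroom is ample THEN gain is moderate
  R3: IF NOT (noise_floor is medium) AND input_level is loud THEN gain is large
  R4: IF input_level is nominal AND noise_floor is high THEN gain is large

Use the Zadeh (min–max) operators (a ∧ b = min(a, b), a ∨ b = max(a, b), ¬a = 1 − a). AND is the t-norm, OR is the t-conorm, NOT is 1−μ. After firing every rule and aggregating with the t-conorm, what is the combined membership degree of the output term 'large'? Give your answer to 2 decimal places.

0.39

R1: medium=0.64, quiet=0.39; AND[min(a, b)] → w = 0.39
R2: low=0.85, ¬loud=1−0.70=0.30, ample=0.10; AND[min(a, b)] → w = 0.10
R3: ¬medium=1−0.64=0.36, loud=0.70; AND[min(a, b)] → w = 0.36
R4: nominal=0.39, high=0.36; AND[min(a, b)] → w = 0.36
Rules with consequent 'large': {R1, R3, R4} → strengths 0.39, 0.36, 0.36
Aggregate via t-conorm [max(a, b)]: 0.39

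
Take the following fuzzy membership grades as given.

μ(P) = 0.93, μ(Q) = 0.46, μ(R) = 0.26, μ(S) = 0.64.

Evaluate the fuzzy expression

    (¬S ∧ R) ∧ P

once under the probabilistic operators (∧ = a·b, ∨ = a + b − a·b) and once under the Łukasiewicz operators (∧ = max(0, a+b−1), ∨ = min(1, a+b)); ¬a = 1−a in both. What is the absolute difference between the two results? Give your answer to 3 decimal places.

0.087

Under probabilistic:
  ¬S = 1 − 0.6400 = 0.3600
  ¬S ∧ R = a·b on (0.3600, 0.2600) = 0.0936
  (¬S ∧ R) ∧ P = a·b on (0.0936, 0.9300) = 0.0870
  → value = 0.0870
Under Łukasiewicz:
  ¬S = 1 − 0.64 = 0.36
  ¬S ∧ R = max(0, a+b−1) on (0.36, 0.26) = 0.00
  (¬S ∧ R) ∧ P = max(0, a+b−1) on (0.00, 0.93) = 0.00
  → value = 0.0000
|0.0870 − 0.0000| = 0.087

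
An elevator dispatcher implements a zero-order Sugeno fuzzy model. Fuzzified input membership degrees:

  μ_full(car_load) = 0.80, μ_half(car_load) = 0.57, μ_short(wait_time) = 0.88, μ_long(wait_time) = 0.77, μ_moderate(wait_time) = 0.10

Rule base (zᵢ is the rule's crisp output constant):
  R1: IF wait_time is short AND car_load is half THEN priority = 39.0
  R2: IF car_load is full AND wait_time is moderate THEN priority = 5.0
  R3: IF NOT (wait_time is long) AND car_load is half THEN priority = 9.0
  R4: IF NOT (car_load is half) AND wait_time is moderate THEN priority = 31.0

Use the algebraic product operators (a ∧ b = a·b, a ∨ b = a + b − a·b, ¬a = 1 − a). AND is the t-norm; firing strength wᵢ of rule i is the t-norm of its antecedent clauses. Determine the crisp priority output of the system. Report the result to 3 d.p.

29.741

R1 (z=39.0): short=0.88, half=0.57; AND[a·b] → w = 0.5016
R2 (z=5.0): full=0.80, moderate=0.10; AND[a·b] → w = 0.0800
R3 (z=9.0): ¬long=1−0.77=0.23, half=0.57; AND[a·b] → w = 0.1311
R4 (z=31.0): ¬half=1−0.57=0.43, moderate=0.10; AND[a·b] → w = 0.0430
Weighted average = (0.5016·39.0 + 0.0800·5.0 + 0.1311·9.0 + 0.0430·31.0) / (0.5016 + 0.0800 + 0.1311 + 0.0430)
  = 22.4753 / 0.7557 = 29.741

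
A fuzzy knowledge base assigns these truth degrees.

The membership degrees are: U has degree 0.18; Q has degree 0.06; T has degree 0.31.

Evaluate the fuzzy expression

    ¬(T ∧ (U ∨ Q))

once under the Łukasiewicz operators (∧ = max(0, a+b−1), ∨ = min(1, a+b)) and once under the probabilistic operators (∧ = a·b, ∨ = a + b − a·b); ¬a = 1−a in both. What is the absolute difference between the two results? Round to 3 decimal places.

0.071

Under Łukasiewicz:
  U ∨ Q = min(1, a+b) on (0.18, 0.06) = 0.24
  T ∧ (U ∨ Q) = max(0, a+b−1) on (0.31, 0.24) = 0.00
  ¬(T ∧ (U ∨ Q)) = 1 − 0.00 = 1.00
  → value = 1.0000
Under probabilistic:
  U ∨ Q = a + b − a·b on (0.1800, 0.0600) = 0.2292
  T ∧ (U ∨ Q) = a·b on (0.3100, 0.2292) = 0.0711
  ¬(T ∧ (U ∨ Q)) = 1 − 0.0711 = 0.9289
  → value = 0.9289
|1.0000 − 0.9289| = 0.071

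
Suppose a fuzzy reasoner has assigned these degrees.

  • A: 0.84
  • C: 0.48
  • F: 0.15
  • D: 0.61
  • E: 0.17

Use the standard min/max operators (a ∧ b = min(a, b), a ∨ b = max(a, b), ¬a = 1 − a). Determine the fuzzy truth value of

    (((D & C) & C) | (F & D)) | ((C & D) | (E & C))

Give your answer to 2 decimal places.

D & C = min(a, b) on (0.61, 0.48) = 0.48
(D & C) & C = min(a, b) on (0.48, 0.48) = 0.48
F & D = min(a, b) on (0.15, 0.61) = 0.15
((D & C) & C) | (F & D) = max(a, b) on (0.48, 0.15) = 0.48
C & D = min(a, b) on (0.48, 0.61) = 0.48
E & C = min(a, b) on (0.17, 0.48) = 0.17
(C & D) | (E & C) = max(a, b) on (0.48, 0.17) = 0.48
(((D & C) & C) | (F & D)) | ((C & D) | (E & C)) = max(a, b) on (0.48, 0.48) = 0.48

0.48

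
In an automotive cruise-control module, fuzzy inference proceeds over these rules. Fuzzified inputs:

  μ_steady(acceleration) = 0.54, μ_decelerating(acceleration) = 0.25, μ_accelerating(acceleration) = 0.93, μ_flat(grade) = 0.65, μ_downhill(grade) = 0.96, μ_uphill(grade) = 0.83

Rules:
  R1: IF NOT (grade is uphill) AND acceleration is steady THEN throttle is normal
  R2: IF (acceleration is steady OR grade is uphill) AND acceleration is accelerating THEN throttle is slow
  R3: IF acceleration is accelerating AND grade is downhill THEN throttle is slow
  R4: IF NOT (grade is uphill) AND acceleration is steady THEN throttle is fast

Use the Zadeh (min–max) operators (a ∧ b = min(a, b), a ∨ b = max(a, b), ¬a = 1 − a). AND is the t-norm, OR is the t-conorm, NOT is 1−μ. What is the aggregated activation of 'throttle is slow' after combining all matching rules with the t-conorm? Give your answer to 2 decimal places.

R1: ¬uphill=1−0.83=0.17, steady=0.54; AND[min(a, b)] → w = 0.17
R2: (steady=0.54 OR uphill=0.83) = 0.83; AND[min(a, b)] with accelerating=0.93 → w = 0.83
R3: accelerating=0.93, downhill=0.96; AND[min(a, b)] → w = 0.93
R4: ¬uphill=1−0.83=0.17, steady=0.54; AND[min(a, b)] → w = 0.17
Rules with consequent 'slow': {R2, R3} → strengths 0.83, 0.93
Aggregate via t-conorm [max(a, b)]: 0.93

0.93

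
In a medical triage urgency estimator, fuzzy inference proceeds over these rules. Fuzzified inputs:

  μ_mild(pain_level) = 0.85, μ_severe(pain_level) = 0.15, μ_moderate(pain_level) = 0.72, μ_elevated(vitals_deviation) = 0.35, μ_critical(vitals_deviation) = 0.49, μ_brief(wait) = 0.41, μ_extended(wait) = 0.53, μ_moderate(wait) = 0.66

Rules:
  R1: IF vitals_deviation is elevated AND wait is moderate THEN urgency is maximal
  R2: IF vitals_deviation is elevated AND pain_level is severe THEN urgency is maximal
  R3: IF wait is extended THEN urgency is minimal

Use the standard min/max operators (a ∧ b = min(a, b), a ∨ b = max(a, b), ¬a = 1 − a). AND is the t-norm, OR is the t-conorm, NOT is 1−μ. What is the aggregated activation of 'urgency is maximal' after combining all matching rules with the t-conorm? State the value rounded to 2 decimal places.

0.35

R1: elevated=0.35, moderate=0.66; AND[min(a, b)] → w = 0.35
R2: elevated=0.35, severe=0.15; AND[min(a, b)] → w = 0.15
R3: extended=0.53 → w = 0.53
Rules with consequent 'maximal': {R1, R2} → strengths 0.35, 0.15
Aggregate via t-conorm [max(a, b)]: 0.35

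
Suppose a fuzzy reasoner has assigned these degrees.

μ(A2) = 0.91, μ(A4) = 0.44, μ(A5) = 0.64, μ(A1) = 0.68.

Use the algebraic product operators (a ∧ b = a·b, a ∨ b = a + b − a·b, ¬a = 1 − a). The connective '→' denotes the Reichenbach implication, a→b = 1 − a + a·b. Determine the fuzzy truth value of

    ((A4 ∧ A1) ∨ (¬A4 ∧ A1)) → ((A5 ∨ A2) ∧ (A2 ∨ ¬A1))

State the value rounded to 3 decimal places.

0.948

A4 ∧ A1 = a·b on (0.4400, 0.6800) = 0.2992
¬A4 = 1 − 0.4400 = 0.5600
¬A4 ∧ A1 = a·b on (0.5600, 0.6800) = 0.3808
(A4 ∧ A1) ∨ (¬A4 ∧ A1) = a + b − a·b on (0.2992, 0.3808) = 0.5661
A5 ∨ A2 = a + b − a·b on (0.6400, 0.9100) = 0.9676
¬A1 = 1 − 0.6800 = 0.3200
A2 ∨ ¬A1 = a + b − a·b on (0.9100, 0.3200) = 0.9388
(A5 ∨ A2) ∧ (A2 ∨ ¬A1) = a·b on (0.9676, 0.9388) = 0.9084
((A4 ∧ A1) ∨ (¬A4 ∧ A1)) → ((A5 ∨ A2) ∧ (A2 ∨ ¬A1))  [Reichenbach: 1 − a + a·b] with a=0.5661, b=0.9084 → 0.9481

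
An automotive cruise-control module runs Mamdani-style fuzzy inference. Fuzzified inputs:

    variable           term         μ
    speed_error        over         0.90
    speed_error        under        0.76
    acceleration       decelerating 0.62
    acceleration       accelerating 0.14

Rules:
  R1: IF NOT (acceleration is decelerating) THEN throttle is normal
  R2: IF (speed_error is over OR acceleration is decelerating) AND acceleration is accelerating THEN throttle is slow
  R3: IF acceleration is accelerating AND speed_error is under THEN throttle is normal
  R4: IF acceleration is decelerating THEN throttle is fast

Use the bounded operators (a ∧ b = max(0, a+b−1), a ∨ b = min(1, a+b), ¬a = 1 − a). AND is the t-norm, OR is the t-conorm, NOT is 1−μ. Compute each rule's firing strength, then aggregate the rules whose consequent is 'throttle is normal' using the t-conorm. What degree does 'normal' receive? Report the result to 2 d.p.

R1: ¬decelerating=1−0.62=0.38 → w = 0.38
R2: (over=0.90 OR decelerating=0.62) = 1.00; AND[max(0, a+b−1)] with accelerating=0.14 → w = 0.14
R3: accelerating=0.14, under=0.76; AND[max(0, a+b−1)] → w = 0.00
R4: decelerating=0.62 → w = 0.62
Rules with consequent 'normal': {R1, R3} → strengths 0.38, 0.00
Aggregate via t-conorm [min(1, a+b)]: 0.38

0.38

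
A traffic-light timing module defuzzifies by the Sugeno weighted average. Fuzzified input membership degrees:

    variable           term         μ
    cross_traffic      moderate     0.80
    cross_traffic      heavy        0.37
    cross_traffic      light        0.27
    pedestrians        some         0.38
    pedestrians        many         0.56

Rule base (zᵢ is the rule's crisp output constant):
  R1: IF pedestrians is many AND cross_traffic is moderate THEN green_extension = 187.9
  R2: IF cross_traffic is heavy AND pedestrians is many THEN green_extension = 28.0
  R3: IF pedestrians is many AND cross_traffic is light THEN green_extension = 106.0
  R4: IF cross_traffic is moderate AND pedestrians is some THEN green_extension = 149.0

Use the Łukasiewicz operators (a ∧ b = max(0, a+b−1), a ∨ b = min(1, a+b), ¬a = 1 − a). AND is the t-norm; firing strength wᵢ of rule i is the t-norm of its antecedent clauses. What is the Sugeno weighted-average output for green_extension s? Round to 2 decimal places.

R1 (z=187.9): many=0.56, moderate=0.80; AND[max(0, a+b−1)] → w = 0.36
R2 (z=28.0): heavy=0.37, many=0.56; AND[max(0, a+b−1)] → w = 0.00
R3 (z=106.0): many=0.56, light=0.27; AND[max(0, a+b−1)] → w = 0.00
R4 (z=149.0): moderate=0.80, some=0.38; AND[max(0, a+b−1)] → w = 0.18
Weighted average = (0.36·187.9 + 0.00·28.0 + 0.00·106.0 + 0.18·149.0) / (0.36 + 0.00 + 0.00 + 0.18)
  = 94.4640 / 0.5400 = 174.93

174.93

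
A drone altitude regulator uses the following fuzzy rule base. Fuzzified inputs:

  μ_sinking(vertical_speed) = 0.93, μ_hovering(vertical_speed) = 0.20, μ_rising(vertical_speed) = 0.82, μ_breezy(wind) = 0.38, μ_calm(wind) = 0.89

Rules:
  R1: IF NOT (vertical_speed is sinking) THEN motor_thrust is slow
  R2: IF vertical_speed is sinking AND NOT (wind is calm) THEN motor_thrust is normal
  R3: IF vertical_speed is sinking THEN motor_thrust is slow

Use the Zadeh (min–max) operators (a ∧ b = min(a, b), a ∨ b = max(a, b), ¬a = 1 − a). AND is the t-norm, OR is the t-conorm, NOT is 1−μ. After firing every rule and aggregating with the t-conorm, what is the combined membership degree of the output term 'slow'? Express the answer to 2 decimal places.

0.93

R1: ¬sinking=1−0.93=0.07 → w = 0.07
R2: sinking=0.93, ¬calm=1−0.89=0.11; AND[min(a, b)] → w = 0.11
R3: sinking=0.93 → w = 0.93
Rules with consequent 'slow': {R1, R3} → strengths 0.07, 0.93
Aggregate via t-conorm [max(a, b)]: 0.93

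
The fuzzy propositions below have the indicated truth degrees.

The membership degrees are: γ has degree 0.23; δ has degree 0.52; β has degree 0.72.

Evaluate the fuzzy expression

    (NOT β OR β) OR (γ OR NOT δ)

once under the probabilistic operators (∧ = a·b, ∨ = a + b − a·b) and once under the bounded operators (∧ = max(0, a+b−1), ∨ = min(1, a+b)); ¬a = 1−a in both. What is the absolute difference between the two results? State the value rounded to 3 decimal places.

Under probabilistic:
  NOT β = 1 − 0.7200 = 0.2800
  NOT β OR β = a + b − a·b on (0.2800, 0.7200) = 0.7984
  NOT δ = 1 − 0.5200 = 0.4800
  γ OR NOT δ = a + b − a·b on (0.2300, 0.4800) = 0.5996
  (NOT β OR β) OR (γ OR NOT δ) = a + b − a·b on (0.7984, 0.5996) = 0.9193
  → value = 0.9193
Under bounded:
  NOT β = 1 − 0.72 = 0.28
  NOT β OR β = min(1, a+b) on (0.28, 0.72) = 1.00
  NOT δ = 1 − 0.52 = 0.48
  γ OR NOT δ = min(1, a+b) on (0.23, 0.48) = 0.71
  (NOT β OR β) OR (γ OR NOT δ) = min(1, a+b) on (1.00, 0.71) = 1.00
  → value = 1.0000
|0.9193 − 1.0000| = 0.081

0.081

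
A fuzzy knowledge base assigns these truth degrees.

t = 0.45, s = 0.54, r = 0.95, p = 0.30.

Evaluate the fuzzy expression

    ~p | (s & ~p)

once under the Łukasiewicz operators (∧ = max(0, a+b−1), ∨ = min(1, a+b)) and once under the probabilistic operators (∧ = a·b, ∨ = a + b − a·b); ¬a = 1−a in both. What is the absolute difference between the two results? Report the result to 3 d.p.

Under Łukasiewicz:
  ~p = 1 − 0.30 = 0.70
  ~p = 1 − 0.30 = 0.70
  s & ~p = max(0, a+b−1) on (0.54, 0.70) = 0.24
  ~p | (s & ~p) = min(1, a+b) on (0.70, 0.24) = 0.94
  → value = 0.9400
Under probabilistic:
  ~p = 1 − 0.3000 = 0.7000
  ~p = 1 − 0.3000 = 0.7000
  s & ~p = a·b on (0.5400, 0.7000) = 0.3780
  ~p | (s & ~p) = a + b − a·b on (0.7000, 0.3780) = 0.8134
  → value = 0.8134
|0.9400 − 0.8134| = 0.127

0.127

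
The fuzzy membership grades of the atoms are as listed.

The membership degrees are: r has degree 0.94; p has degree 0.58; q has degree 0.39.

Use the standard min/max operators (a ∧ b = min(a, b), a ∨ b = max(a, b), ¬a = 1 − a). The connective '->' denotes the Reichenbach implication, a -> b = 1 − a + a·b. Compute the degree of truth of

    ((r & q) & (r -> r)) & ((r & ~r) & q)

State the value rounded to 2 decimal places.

r & q = min(a, b) on (0.94, 0.39) = 0.39
r -> r  [Reichenbach: 1 − a + a·b] with a=0.94, b=0.94 → 0.94
(r & q) & (r -> r) = min(a, b) on (0.39, 0.94) = 0.39
~r = 1 − 0.94 = 0.06
r & ~r = min(a, b) on (0.94, 0.06) = 0.06
(r & ~r) & q = min(a, b) on (0.06, 0.39) = 0.06
((r & q) & (r -> r)) & ((r & ~r) & q) = min(a, b) on (0.39, 0.06) = 0.06

0.06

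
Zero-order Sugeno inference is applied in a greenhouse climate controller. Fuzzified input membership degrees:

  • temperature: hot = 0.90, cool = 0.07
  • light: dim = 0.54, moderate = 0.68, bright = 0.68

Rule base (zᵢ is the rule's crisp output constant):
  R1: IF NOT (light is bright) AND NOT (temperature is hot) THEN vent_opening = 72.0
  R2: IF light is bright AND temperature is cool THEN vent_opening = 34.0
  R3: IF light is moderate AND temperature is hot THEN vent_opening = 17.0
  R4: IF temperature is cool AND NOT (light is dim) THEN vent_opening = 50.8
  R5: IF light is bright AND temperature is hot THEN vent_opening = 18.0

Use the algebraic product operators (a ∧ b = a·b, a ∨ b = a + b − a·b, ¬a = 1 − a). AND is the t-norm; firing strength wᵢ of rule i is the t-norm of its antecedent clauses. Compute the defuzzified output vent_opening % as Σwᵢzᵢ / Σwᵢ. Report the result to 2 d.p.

R1 (z=72.0): ¬bright=1−0.68=0.32, ¬hot=1−0.90=0.10; AND[a·b] → w = 0.0320
R2 (z=34.0): bright=0.68, cool=0.07; AND[a·b] → w = 0.0476
R3 (z=17.0): moderate=0.68, hot=0.90; AND[a·b] → w = 0.6120
R4 (z=50.8): cool=0.07, ¬dim=1−0.54=0.46; AND[a·b] → w = 0.0322
R5 (z=18.0): bright=0.68, hot=0.90; AND[a·b] → w = 0.6120
Weighted average = (0.0320·72.0 + 0.0476·34.0 + 0.6120·17.0 + 0.0322·50.8 + 0.6120·18.0) / (0.0320 + 0.0476 + 0.6120 + 0.0322 + 0.6120)
  = 26.9782 / 1.3358 = 20.20

20.20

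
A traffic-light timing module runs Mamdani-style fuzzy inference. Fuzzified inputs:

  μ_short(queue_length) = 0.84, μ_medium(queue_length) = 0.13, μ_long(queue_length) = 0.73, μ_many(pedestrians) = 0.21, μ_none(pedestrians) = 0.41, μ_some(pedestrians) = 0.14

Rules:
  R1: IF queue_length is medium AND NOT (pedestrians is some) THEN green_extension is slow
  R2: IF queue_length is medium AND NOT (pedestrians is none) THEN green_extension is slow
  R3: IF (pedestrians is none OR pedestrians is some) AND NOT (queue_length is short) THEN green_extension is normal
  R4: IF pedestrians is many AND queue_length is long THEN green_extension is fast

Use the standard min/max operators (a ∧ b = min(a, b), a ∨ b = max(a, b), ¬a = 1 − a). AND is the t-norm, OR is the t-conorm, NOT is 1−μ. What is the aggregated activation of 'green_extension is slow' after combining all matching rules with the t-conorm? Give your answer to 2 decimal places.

R1: medium=0.13, ¬some=1−0.14=0.86; AND[min(a, b)] → w = 0.13
R2: medium=0.13, ¬none=1−0.41=0.59; AND[min(a, b)] → w = 0.13
R3: (none=0.41 OR some=0.14) = 0.41; AND[min(a, b)] with ¬short=1−0.84=0.16 → w = 0.16
R4: many=0.21, long=0.73; AND[min(a, b)] → w = 0.21
Rules with consequent 'slow': {R1, R2} → strengths 0.13, 0.13
Aggregate via t-conorm [max(a, b)]: 0.13

0.13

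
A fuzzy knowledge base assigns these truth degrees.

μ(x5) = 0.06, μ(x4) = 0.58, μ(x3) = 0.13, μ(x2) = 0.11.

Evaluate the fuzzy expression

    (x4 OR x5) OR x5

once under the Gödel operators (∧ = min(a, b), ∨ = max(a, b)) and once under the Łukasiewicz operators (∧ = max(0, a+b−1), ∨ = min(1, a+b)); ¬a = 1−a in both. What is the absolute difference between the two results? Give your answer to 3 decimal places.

0.120

Under Gödel:
  x4 OR x5 = max(a, b) on (0.58, 0.06) = 0.58
  (x4 OR x5) OR x5 = max(a, b) on (0.58, 0.06) = 0.58
  → value = 0.5800
Under Łukasiewicz:
  x4 OR x5 = min(1, a+b) on (0.58, 0.06) = 0.64
  (x4 OR x5) OR x5 = min(1, a+b) on (0.64, 0.06) = 0.70
  → value = 0.7000
|0.5800 − 0.7000| = 0.120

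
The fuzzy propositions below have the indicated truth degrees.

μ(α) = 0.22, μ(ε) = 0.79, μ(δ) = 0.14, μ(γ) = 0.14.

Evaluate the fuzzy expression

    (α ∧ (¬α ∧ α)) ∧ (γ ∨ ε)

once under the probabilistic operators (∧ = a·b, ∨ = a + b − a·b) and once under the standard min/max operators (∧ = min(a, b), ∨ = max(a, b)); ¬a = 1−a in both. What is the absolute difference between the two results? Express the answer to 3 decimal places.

Under probabilistic:
  ¬α = 1 − 0.2200 = 0.7800
  ¬α ∧ α = a·b on (0.7800, 0.2200) = 0.1716
  α ∧ (¬α ∧ α) = a·b on (0.2200, 0.1716) = 0.0378
  γ ∨ ε = a + b − a·b on (0.1400, 0.7900) = 0.8194
  (α ∧ (¬α ∧ α)) ∧ (γ ∨ ε) = a·b on (0.0378, 0.8194) = 0.0309
  → value = 0.0309
Under standard min/max:
  ¬α = 1 − 0.22 = 0.78
  ¬α ∧ α = min(a, b) on (0.78, 0.22) = 0.22
  α ∧ (¬α ∧ α) = min(a, b) on (0.22, 0.22) = 0.22
  γ ∨ ε = max(a, b) on (0.14, 0.79) = 0.79
  (α ∧ (¬α ∧ α)) ∧ (γ ∨ ε) = min(a, b) on (0.22, 0.79) = 0.22
  → value = 0.2200
|0.0309 − 0.2200| = 0.189

0.189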